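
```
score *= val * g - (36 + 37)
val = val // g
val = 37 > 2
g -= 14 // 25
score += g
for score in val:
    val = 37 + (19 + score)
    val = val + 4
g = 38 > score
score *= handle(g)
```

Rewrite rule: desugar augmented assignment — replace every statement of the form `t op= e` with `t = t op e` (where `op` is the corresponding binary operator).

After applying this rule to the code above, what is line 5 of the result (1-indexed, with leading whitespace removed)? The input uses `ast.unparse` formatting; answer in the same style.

score = score + g

Transformed code:
score = score * (val * g - (36 + 37))
val = val // g
val = 37 > 2
g = g - 14 // 25
score = score + g
for score in val:
    val = 37 + (19 + score)
    val = val + 4
g = 38 > score
score = score * handle(g)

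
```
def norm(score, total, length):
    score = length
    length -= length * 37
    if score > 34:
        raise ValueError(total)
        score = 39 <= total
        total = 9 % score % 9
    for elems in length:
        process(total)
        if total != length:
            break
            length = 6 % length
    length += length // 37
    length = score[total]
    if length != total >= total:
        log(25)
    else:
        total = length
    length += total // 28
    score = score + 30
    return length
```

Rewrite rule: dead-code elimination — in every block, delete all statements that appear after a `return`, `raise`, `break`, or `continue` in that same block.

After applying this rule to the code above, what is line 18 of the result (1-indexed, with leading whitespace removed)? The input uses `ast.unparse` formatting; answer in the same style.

return length

Transformed code:
def norm(score, total, length):
    score = length
    length -= length * 37
    if score > 34:
        raise ValueError(total)
    for elems in length:
        process(total)
        if total != length:
            break
    length += length // 37
    length = score[total]
    if length != total >= total:
        log(25)
    else:
        total = length
    length += total // 28
    score = score + 30
    return length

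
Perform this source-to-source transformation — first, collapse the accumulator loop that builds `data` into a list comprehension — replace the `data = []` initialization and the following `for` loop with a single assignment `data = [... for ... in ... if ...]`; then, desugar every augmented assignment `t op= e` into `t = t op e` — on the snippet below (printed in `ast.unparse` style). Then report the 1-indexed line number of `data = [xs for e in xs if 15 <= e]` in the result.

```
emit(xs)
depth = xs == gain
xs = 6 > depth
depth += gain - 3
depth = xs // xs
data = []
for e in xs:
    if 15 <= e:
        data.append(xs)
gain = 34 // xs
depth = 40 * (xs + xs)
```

Transformed code:
emit(xs)
depth = xs == gain
xs = 6 > depth
depth = depth + (gain - 3)
depth = xs // xs
data = [xs for e in xs if 15 <= e]
gain = 34 // xs
depth = 40 * (xs + xs)

6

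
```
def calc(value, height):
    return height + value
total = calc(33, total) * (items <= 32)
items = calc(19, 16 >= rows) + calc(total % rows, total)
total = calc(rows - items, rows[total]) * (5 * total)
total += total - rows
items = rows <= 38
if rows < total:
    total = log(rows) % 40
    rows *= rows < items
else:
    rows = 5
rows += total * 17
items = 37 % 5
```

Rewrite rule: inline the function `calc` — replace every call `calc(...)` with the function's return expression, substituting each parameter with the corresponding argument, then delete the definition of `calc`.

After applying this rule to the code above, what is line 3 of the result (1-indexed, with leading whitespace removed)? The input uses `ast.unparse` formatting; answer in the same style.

Transformed code:
total = (total + 33) * (items <= 32)
items = (16 >= rows) + 19 + (total + total % rows)
total = (rows[total] + (rows - items)) * (5 * total)
total += total - rows
items = rows <= 38
if rows < total:
    total = log(rows) % 40
    rows *= rows < items
else:
    rows = 5
rows += total * 17
items = 37 % 5

total = (rows[total] + (rows - items)) * (5 * total)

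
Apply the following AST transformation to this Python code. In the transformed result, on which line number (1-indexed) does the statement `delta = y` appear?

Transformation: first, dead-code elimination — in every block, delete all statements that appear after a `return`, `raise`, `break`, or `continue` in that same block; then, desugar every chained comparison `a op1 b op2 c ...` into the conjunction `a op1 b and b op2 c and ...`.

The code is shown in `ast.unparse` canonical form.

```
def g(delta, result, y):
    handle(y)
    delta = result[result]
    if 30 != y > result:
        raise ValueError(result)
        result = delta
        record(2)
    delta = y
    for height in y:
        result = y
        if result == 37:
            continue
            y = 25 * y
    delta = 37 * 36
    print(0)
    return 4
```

6

Transformed code:
def g(delta, result, y):
    handle(y)
    delta = result[result]
    if 30 != y and y > result:
        raise ValueError(result)
    delta = y
    for height in y:
        result = y
        if result == 37:
            continue
    delta = 37 * 36
    print(0)
    return 4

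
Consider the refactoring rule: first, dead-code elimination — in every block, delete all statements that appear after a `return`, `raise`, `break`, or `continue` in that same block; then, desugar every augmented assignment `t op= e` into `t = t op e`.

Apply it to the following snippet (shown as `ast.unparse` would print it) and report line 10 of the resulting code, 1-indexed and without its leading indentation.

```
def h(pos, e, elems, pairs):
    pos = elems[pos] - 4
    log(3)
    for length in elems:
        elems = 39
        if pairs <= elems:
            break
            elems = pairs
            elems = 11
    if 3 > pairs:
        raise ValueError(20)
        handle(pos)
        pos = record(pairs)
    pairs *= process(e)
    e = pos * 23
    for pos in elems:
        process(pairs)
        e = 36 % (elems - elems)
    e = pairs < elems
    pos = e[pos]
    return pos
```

pairs = pairs * process(e)

Transformed code:
def h(pos, e, elems, pairs):
    pos = elems[pos] - 4
    log(3)
    for length in elems:
        elems = 39
        if pairs <= elems:
            break
    if 3 > pairs:
        raise ValueError(20)
    pairs = pairs * process(e)
    e = pos * 23
    for pos in elems:
        process(pairs)
        e = 36 % (elems - elems)
    e = pairs < elems
    pos = e[pos]
    return pos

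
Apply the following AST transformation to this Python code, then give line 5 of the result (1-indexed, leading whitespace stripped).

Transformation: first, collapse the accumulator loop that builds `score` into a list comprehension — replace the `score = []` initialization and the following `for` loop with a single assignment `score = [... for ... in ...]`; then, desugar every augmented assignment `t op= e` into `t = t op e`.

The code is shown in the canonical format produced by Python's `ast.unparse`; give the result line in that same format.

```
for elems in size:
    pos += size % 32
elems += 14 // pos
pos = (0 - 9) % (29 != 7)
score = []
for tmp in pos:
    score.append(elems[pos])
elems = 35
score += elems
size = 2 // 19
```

score = [elems[pos] for tmp in pos]

Transformed code:
for elems in size:
    pos = pos + size % 32
elems = elems + 14 // pos
pos = (0 - 9) % (29 != 7)
score = [elems[pos] for tmp in pos]
elems = 35
score = score + elems
size = 2 // 19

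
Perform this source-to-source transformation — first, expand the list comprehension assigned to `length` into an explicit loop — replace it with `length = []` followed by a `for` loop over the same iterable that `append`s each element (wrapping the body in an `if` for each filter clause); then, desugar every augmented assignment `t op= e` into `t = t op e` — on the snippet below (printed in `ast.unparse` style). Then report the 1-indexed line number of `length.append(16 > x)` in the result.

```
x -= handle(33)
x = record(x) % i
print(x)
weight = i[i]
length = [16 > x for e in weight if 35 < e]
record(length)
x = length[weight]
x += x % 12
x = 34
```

8

Transformed code:
x = x - handle(33)
x = record(x) % i
print(x)
weight = i[i]
length = []
for e in weight:
    if 35 < e:
        length.append(16 > x)
record(length)
x = length[weight]
x = x + x % 12
x = 34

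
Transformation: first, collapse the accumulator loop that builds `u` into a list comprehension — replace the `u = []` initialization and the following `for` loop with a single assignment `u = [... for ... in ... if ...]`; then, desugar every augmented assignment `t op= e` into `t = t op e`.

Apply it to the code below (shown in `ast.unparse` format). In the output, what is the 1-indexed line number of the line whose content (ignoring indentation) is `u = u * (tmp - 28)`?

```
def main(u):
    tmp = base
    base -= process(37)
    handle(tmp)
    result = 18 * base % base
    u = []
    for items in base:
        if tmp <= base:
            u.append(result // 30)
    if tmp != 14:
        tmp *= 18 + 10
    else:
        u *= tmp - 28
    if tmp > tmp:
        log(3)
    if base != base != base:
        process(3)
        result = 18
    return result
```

10

Transformed code:
def main(u):
    tmp = base
    base = base - process(37)
    handle(tmp)
    result = 18 * base % base
    u = [result // 30 for items in base if tmp <= base]
    if tmp != 14:
        tmp = tmp * (18 + 10)
    else:
        u = u * (tmp - 28)
    if tmp > tmp:
        log(3)
    if base != base != base:
        process(3)
        result = 18
    return result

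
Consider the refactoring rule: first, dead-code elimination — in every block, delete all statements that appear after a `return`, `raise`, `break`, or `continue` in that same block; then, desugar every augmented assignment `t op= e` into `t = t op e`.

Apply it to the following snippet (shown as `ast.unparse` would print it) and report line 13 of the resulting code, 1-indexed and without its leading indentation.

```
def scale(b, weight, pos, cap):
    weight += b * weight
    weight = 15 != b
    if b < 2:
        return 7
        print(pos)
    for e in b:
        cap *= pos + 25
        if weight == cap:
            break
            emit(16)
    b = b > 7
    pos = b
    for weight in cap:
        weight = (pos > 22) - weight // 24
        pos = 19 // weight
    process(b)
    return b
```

Transformed code:
def scale(b, weight, pos, cap):
    weight = weight + b * weight
    weight = 15 != b
    if b < 2:
        return 7
    for e in b:
        cap = cap * (pos + 25)
        if weight == cap:
            break
    b = b > 7
    pos = b
    for weight in cap:
        weight = (pos > 22) - weight // 24
        pos = 19 // weight
    process(b)
    return b

weight = (pos > 22) - weight // 24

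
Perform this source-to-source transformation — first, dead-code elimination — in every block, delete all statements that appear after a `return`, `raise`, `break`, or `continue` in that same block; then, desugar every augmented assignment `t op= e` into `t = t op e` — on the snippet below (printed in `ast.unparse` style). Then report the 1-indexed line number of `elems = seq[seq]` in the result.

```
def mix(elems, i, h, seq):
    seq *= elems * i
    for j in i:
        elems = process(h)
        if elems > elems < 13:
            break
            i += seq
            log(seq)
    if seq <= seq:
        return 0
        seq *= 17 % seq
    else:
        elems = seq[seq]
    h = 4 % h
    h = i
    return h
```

10

Transformed code:
def mix(elems, i, h, seq):
    seq = seq * (elems * i)
    for j in i:
        elems = process(h)
        if elems > elems < 13:
            break
    if seq <= seq:
        return 0
    else:
        elems = seq[seq]
    h = 4 % h
    h = i
    return h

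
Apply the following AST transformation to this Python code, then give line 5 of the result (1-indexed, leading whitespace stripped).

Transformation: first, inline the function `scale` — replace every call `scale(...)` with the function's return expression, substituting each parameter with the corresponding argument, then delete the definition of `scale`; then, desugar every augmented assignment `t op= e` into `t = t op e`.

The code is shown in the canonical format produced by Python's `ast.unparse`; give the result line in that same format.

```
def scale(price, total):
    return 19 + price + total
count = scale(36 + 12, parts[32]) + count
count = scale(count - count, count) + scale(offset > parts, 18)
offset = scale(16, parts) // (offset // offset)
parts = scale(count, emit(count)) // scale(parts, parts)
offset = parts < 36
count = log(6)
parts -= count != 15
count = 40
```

Transformed code:
count = 19 + (36 + 12) + parts[32] + count
count = 19 + (count - count) + count + (19 + (offset > parts) + 18)
offset = (19 + 16 + parts) // (offset // offset)
parts = (19 + count + emit(count)) // (19 + parts + parts)
offset = parts < 36
count = log(6)
parts = parts - (count != 15)
count = 40

offset = parts < 36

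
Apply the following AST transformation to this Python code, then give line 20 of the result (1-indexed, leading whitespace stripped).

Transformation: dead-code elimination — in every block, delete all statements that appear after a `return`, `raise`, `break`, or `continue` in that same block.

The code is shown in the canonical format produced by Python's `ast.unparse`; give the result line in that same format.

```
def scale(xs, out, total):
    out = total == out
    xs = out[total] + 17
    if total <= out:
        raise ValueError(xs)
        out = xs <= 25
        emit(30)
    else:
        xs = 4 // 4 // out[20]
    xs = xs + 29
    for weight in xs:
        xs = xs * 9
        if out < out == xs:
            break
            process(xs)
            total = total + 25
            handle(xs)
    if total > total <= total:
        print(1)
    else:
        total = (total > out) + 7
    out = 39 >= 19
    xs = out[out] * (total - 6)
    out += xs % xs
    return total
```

Transformed code:
def scale(xs, out, total):
    out = total == out
    xs = out[total] + 17
    if total <= out:
        raise ValueError(xs)
    else:
        xs = 4 // 4 // out[20]
    xs = xs + 29
    for weight in xs:
        xs = xs * 9
        if out < out == xs:
            break
    if total > total <= total:
        print(1)
    else:
        total = (total > out) + 7
    out = 39 >= 19
    xs = out[out] * (total - 6)
    out += xs % xs
    return total

return total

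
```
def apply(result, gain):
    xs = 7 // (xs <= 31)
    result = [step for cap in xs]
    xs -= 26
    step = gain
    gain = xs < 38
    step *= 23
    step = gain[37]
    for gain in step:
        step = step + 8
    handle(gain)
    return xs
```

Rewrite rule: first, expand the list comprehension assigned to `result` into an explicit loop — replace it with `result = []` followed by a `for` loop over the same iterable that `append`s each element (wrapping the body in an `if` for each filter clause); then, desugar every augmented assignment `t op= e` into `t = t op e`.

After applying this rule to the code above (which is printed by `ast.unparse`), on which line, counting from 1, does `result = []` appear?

3

Transformed code:
def apply(result, gain):
    xs = 7 // (xs <= 31)
    result = []
    for cap in xs:
        result.append(step)
    xs = xs - 26
    step = gain
    gain = xs < 38
    step = step * 23
    step = gain[37]
    for gain in step:
        step = step + 8
    handle(gain)
    return xs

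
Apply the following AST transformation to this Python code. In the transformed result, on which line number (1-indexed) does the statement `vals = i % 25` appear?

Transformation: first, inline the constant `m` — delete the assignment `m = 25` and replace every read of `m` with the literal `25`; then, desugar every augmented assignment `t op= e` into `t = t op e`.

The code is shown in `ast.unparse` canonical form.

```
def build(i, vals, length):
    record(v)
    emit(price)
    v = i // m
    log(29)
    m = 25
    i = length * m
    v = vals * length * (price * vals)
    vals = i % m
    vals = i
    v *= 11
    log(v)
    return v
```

Transformed code:
def build(i, vals, length):
    record(v)
    emit(price)
    v = i // 25
    log(29)
    i = length * 25
    v = vals * length * (price * vals)
    vals = i % 25
    vals = i
    v = v * 11
    log(v)
    return v

8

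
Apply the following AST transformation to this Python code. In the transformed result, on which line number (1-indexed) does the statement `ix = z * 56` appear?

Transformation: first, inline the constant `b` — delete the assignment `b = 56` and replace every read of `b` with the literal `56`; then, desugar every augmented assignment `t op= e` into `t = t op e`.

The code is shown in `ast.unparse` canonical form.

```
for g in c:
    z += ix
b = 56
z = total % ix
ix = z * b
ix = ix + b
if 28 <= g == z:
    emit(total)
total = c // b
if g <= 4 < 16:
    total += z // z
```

4

Transformed code:
for g in c:
    z = z + ix
z = total % ix
ix = z * 56
ix = ix + 56
if 28 <= g == z:
    emit(total)
total = c // 56
if g <= 4 < 16:
    total = total + z // z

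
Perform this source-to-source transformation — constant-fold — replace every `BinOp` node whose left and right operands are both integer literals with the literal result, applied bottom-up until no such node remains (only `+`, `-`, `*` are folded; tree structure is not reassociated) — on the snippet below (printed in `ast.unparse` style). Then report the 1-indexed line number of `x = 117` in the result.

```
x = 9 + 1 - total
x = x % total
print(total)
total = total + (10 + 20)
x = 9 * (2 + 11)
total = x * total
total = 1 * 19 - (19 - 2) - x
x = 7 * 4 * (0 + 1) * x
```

5

Transformed code:
x = 10 - total
x = x % total
print(total)
total = total + 30
x = 117
total = x * total
total = 2 - x
x = 28 * x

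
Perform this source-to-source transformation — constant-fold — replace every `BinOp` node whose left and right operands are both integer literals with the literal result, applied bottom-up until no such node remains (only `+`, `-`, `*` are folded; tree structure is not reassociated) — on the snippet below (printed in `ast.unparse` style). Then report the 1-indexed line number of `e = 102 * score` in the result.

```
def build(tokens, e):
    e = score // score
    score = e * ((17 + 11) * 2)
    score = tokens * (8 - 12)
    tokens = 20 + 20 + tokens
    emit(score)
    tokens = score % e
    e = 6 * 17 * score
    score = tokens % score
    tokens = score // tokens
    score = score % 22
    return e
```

Transformed code:
def build(tokens, e):
    e = score // score
    score = e * 56
    score = tokens * -4
    tokens = 40 + tokens
    emit(score)
    tokens = score % e
    e = 102 * score
    score = tokens % score
    tokens = score // tokens
    score = score % 22
    return e

8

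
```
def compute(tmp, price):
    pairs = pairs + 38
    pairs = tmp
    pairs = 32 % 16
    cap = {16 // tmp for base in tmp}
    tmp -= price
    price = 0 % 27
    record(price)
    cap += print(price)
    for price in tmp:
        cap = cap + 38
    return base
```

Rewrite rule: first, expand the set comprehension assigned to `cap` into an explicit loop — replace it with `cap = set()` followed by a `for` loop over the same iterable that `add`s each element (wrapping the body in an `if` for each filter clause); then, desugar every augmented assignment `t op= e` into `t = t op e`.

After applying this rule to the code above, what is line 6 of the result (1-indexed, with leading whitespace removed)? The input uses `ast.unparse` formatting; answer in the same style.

Transformed code:
def compute(tmp, price):
    pairs = pairs + 38
    pairs = tmp
    pairs = 32 % 16
    cap = set()
    for base in tmp:
        cap.add(16 // tmp)
    tmp = tmp - price
    price = 0 % 27
    record(price)
    cap = cap + print(price)
    for price in tmp:
        cap = cap + 38
    return base

for base in tmp:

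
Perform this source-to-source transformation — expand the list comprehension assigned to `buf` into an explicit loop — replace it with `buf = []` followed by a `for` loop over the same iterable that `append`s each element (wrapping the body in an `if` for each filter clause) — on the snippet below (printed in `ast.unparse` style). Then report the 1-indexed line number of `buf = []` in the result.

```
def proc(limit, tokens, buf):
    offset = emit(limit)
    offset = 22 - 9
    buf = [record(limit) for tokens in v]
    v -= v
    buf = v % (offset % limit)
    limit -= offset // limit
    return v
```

4

Transformed code:
def proc(limit, tokens, buf):
    offset = emit(limit)
    offset = 22 - 9
    buf = []
    for tokens in v:
        buf.append(record(limit))
    v -= v
    buf = v % (offset % limit)
    limit -= offset // limit
    return v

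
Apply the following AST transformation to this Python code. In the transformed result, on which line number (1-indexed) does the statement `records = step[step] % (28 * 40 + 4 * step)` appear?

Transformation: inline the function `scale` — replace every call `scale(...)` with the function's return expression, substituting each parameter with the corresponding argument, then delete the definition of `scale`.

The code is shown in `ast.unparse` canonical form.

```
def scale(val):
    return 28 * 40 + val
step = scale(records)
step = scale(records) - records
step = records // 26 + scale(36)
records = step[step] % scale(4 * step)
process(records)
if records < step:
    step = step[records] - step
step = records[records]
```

4

Transformed code:
step = 28 * 40 + records
step = 28 * 40 + records - records
step = records // 26 + (28 * 40 + 36)
records = step[step] % (28 * 40 + 4 * step)
process(records)
if records < step:
    step = step[records] - step
step = records[records]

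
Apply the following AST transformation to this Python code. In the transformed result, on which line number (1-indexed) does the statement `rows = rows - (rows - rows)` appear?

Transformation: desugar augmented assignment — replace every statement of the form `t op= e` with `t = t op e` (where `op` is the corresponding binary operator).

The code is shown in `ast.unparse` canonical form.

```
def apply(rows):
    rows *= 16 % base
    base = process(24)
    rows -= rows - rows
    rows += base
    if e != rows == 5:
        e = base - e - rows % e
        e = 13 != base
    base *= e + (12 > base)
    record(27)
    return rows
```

4

Transformed code:
def apply(rows):
    rows = rows * (16 % base)
    base = process(24)
    rows = rows - (rows - rows)
    rows = rows + base
    if e != rows == 5:
        e = base - e - rows % e
        e = 13 != base
    base = base * (e + (12 > base))
    record(27)
    return rows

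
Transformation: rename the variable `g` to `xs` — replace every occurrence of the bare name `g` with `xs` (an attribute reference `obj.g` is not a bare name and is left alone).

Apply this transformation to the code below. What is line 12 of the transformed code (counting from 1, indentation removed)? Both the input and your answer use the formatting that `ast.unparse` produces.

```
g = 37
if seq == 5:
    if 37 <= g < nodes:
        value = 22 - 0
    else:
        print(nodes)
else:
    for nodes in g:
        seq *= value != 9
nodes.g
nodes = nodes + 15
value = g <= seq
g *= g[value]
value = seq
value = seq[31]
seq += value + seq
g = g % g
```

value = xs <= seq

Transformed code:
xs = 37
if seq == 5:
    if 37 <= xs < nodes:
        value = 22 - 0
    else:
        print(nodes)
else:
    for nodes in xs:
        seq *= value != 9
nodes.g
nodes = nodes + 15
value = xs <= seq
xs *= xs[value]
value = seq
value = seq[31]
seq += value + seq
xs = xs % xs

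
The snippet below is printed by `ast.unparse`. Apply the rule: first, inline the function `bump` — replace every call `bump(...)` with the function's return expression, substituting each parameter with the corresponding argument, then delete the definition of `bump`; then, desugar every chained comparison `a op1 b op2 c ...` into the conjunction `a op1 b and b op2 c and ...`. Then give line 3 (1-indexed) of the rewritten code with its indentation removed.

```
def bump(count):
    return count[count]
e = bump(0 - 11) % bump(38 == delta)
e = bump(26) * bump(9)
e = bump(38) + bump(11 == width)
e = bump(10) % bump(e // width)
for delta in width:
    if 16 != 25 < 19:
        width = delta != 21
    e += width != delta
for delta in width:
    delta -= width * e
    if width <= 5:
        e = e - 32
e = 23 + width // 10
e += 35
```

e = 38[38] + (11 == width)[11 == width]

Transformed code:
e = (0 - 11)[0 - 11] % (38 == delta)[38 == delta]
e = 26[26] * 9[9]
e = 38[38] + (11 == width)[11 == width]
e = 10[10] % (e // width)[e // width]
for delta in width:
    if 16 != 25 and 25 < 19:
        width = delta != 21
    e += width != delta
for delta in width:
    delta -= width * e
    if width <= 5:
        e = e - 32
e = 23 + width // 10
e += 35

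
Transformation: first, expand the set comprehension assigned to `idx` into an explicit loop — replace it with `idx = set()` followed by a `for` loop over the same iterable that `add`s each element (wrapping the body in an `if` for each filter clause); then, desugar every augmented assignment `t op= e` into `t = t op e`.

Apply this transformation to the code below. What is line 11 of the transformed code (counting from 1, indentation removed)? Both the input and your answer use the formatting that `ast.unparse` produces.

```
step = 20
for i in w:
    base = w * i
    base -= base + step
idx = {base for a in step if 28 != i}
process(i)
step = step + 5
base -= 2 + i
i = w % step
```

base = base - (2 + i)

Transformed code:
step = 20
for i in w:
    base = w * i
    base = base - (base + step)
idx = set()
for a in step:
    if 28 != i:
        idx.add(base)
process(i)
step = step + 5
base = base - (2 + i)
i = w % step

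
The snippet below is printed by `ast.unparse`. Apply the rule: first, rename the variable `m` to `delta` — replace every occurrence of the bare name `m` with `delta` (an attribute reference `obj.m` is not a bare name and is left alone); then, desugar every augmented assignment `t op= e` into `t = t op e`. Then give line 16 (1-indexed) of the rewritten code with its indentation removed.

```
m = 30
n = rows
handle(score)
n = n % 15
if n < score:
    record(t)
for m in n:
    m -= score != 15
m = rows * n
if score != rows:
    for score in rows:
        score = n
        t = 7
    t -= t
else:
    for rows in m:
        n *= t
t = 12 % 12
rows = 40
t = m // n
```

for rows in delta:

Transformed code:
delta = 30
n = rows
handle(score)
n = n % 15
if n < score:
    record(t)
for delta in n:
    delta = delta - (score != 15)
delta = rows * n
if score != rows:
    for score in rows:
        score = n
        t = 7
    t = t - t
else:
    for rows in delta:
        n = n * t
t = 12 % 12
rows = 40
t = delta // n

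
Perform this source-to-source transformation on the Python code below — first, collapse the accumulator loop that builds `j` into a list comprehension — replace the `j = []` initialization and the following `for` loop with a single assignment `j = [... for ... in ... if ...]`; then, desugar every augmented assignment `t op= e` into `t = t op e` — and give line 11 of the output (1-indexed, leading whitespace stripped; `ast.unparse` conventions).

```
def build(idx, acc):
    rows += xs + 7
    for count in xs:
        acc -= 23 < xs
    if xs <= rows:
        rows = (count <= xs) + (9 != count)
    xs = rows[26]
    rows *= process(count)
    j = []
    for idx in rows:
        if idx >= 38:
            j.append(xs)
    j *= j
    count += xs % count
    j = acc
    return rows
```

Transformed code:
def build(idx, acc):
    rows = rows + (xs + 7)
    for count in xs:
        acc = acc - (23 < xs)
    if xs <= rows:
        rows = (count <= xs) + (9 != count)
    xs = rows[26]
    rows = rows * process(count)
    j = [xs for idx in rows if idx >= 38]
    j = j * j
    count = count + xs % count
    j = acc
    return rows

count = count + xs % count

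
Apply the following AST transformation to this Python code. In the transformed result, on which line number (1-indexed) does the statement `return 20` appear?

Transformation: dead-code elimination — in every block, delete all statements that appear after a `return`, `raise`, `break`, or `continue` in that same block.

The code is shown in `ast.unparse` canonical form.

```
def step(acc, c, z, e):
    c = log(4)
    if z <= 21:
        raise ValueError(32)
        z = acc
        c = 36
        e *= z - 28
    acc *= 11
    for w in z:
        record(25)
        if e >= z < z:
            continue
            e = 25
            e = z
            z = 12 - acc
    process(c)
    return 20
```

11

Transformed code:
def step(acc, c, z, e):
    c = log(4)
    if z <= 21:
        raise ValueError(32)
    acc *= 11
    for w in z:
        record(25)
        if e >= z < z:
            continue
    process(c)
    return 20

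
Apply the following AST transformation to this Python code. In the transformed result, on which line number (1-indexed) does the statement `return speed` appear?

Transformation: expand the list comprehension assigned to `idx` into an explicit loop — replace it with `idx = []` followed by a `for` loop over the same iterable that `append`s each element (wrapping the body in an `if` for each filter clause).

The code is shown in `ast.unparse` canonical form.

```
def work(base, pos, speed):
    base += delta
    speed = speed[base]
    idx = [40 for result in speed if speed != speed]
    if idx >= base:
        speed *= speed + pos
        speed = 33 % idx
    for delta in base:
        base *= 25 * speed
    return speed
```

13

Transformed code:
def work(base, pos, speed):
    base += delta
    speed = speed[base]
    idx = []
    for result in speed:
        if speed != speed:
            idx.append(40)
    if idx >= base:
        speed *= speed + pos
        speed = 33 % idx
    for delta in base:
        base *= 25 * speed
    return speed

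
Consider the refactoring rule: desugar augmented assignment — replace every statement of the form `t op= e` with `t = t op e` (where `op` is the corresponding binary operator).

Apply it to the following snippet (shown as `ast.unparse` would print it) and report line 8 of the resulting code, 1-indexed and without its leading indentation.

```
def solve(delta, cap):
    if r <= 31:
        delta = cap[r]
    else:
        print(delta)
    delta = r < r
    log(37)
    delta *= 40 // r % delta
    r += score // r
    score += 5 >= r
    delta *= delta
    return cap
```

delta = delta * (40 // r % delta)

Transformed code:
def solve(delta, cap):
    if r <= 31:
        delta = cap[r]
    else:
        print(delta)
    delta = r < r
    log(37)
    delta = delta * (40 // r % delta)
    r = r + score // r
    score = score + (5 >= r)
    delta = delta * delta
    return cap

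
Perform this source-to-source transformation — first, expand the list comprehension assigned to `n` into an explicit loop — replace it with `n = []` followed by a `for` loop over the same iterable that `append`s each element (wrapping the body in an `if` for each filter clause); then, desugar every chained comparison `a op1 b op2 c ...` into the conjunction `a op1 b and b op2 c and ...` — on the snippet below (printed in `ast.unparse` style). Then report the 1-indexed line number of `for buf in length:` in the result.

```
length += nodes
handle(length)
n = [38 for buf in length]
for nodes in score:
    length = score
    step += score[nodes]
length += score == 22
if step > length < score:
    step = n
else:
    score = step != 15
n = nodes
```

Transformed code:
length += nodes
handle(length)
n = []
for buf in length:
    n.append(38)
for nodes in score:
    length = score
    step += score[nodes]
length += score == 22
if step > length and length < score:
    step = n
else:
    score = step != 15
n = nodes

4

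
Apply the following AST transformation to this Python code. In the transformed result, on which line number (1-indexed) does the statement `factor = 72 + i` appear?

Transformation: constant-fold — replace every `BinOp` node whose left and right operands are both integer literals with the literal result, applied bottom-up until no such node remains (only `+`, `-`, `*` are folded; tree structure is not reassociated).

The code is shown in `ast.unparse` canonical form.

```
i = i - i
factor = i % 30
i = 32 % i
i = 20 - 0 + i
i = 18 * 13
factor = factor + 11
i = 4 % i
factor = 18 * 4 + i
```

8

Transformed code:
i = i - i
factor = i % 30
i = 32 % i
i = 20 + i
i = 234
factor = factor + 11
i = 4 % i
factor = 72 + i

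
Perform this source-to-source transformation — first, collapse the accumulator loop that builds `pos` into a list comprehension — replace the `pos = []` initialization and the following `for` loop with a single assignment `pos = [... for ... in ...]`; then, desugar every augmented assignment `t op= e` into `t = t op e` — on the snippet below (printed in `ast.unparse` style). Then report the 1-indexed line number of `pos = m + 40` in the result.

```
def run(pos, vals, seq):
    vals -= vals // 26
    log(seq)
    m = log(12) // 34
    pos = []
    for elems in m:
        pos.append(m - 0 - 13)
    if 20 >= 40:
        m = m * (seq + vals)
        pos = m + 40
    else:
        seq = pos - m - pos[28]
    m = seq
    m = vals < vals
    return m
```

8

Transformed code:
def run(pos, vals, seq):
    vals = vals - vals // 26
    log(seq)
    m = log(12) // 34
    pos = [m - 0 - 13 for elems in m]
    if 20 >= 40:
        m = m * (seq + vals)
        pos = m + 40
    else:
        seq = pos - m - pos[28]
    m = seq
    m = vals < vals
    return m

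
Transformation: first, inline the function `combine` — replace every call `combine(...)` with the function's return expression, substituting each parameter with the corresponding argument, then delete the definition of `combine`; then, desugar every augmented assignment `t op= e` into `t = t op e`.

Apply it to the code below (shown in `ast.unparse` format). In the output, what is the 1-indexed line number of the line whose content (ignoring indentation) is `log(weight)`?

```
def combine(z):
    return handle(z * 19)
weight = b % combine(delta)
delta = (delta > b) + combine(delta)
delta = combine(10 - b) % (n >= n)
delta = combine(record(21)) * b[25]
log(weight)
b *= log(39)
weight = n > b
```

5

Transformed code:
weight = b % handle(delta * 19)
delta = (delta > b) + handle(delta * 19)
delta = handle((10 - b) * 19) % (n >= n)
delta = handle(record(21) * 19) * b[25]
log(weight)
b = b * log(39)
weight = n > b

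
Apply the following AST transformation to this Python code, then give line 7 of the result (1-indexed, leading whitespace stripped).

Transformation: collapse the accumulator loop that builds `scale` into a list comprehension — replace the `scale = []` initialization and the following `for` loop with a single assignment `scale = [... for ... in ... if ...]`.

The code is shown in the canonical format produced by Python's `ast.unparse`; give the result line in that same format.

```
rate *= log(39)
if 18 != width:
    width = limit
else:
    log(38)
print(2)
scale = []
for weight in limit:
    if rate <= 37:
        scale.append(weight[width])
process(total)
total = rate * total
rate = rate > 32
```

Transformed code:
rate *= log(39)
if 18 != width:
    width = limit
else:
    log(38)
print(2)
scale = [weight[width] for weight in limit if rate <= 37]
process(total)
total = rate * total
rate = rate > 32

scale = [weight[width] for weight in limit if rate <= 37]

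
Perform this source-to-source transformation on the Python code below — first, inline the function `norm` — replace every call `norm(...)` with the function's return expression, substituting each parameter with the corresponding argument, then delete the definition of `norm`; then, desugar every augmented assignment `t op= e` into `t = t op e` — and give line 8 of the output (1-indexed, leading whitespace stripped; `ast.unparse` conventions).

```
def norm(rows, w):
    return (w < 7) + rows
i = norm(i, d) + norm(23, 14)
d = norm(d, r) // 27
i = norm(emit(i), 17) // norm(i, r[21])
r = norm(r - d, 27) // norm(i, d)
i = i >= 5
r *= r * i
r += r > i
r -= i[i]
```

Transformed code:
i = (d < 7) + i + ((14 < 7) + 23)
d = ((r < 7) + d) // 27
i = ((17 < 7) + emit(i)) // ((r[21] < 7) + i)
r = ((27 < 7) + (r - d)) // ((d < 7) + i)
i = i >= 5
r = r * (r * i)
r = r + (r > i)
r = r - i[i]

r = r - i[i]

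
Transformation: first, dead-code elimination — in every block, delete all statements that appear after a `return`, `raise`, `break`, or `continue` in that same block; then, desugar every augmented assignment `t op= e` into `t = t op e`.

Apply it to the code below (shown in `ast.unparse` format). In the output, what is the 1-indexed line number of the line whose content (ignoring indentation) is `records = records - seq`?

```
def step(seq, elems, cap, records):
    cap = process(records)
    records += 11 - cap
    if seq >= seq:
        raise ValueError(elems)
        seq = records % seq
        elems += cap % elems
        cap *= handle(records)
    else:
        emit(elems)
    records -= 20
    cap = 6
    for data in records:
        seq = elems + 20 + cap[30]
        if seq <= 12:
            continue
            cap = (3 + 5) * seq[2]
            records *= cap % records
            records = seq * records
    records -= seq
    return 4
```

Transformed code:
def step(seq, elems, cap, records):
    cap = process(records)
    records = records + (11 - cap)
    if seq >= seq:
        raise ValueError(elems)
    else:
        emit(elems)
    records = records - 20
    cap = 6
    for data in records:
        seq = elems + 20 + cap[30]
        if seq <= 12:
            continue
    records = records - seq
    return 4

14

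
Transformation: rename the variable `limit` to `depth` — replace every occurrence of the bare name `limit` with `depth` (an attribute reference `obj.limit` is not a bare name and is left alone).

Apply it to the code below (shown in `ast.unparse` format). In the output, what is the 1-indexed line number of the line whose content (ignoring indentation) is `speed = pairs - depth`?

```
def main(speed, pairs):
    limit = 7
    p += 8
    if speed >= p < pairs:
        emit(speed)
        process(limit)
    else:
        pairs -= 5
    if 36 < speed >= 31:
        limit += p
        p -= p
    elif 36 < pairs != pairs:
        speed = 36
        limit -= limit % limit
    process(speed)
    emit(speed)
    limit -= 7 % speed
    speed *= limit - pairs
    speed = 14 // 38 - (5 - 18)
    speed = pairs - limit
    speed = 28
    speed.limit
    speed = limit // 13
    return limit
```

20

Transformed code:
def main(speed, pairs):
    depth = 7
    p += 8
    if speed >= p < pairs:
        emit(speed)
        process(depth)
    else:
        pairs -= 5
    if 36 < speed >= 31:
        depth += p
        p -= p
    elif 36 < pairs != pairs:
        speed = 36
        depth -= depth % depth
    process(speed)
    emit(speed)
    depth -= 7 % speed
    speed *= depth - pairs
    speed = 14 // 38 - (5 - 18)
    speed = pairs - depth
    speed = 28
    speed.limit
    speed = depth // 13
    return depth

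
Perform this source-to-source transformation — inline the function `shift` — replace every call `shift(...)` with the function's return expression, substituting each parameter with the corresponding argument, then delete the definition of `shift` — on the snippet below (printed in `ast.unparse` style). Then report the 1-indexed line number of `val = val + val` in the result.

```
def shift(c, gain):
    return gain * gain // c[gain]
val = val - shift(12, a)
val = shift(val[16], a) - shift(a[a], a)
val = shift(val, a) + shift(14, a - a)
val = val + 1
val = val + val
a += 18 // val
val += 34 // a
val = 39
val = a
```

5

Transformed code:
val = val - a * a // 12[a]
val = a * a // val[16][a] - a * a // a[a][a]
val = a * a // val[a] + (a - a) * (a - a) // 14[a - a]
val = val + 1
val = val + val
a += 18 // val
val += 34 // a
val = 39
val = a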